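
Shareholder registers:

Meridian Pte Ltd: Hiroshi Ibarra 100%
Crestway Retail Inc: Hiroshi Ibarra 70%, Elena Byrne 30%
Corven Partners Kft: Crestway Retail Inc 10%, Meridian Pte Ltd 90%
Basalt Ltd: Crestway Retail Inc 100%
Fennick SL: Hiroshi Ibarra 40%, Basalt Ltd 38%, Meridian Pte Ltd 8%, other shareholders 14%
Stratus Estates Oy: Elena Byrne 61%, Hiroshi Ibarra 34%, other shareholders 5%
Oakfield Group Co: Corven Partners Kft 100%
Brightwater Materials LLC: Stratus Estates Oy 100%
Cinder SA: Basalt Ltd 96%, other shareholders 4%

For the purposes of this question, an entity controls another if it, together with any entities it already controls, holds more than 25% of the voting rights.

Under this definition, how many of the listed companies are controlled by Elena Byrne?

6

Elena holds 30% of Crestway, so Elena controls Crestway.
Crestway holds 100% of Basalt, so Elena controls Basalt.
Basalt holds 38% of Fennick, so Elena controls Fennick.
Elena holds 61% of Stratus, so Elena controls Stratus.
Stratus holds 100% of Brightwater, so Elena controls Brightwater.
Basalt holds 96% of Cinder, so Elena controls Cinder.
No other company's threshold is met.
Elena controls 6 companies.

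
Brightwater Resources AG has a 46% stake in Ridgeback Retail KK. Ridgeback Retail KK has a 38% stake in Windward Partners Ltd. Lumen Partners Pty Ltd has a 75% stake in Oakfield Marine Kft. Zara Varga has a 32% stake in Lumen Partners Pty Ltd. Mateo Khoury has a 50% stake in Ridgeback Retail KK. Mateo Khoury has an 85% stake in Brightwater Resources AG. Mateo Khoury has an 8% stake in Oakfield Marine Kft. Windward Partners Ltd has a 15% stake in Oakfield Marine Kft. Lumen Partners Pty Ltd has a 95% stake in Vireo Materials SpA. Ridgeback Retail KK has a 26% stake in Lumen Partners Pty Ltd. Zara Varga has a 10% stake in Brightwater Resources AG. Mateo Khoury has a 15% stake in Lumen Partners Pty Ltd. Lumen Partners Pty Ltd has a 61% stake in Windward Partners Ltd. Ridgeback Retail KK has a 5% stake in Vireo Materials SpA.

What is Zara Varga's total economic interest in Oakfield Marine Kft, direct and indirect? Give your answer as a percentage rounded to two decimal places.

Zara reaches Oakfield along 5 paths.
Via Brightwater → Ridgeback → Lumen: 10% × 46% × 26% × 75% = 0.897%.
Via Lumen: 32% × 75% = 24%.
Via Brightwater → Ridgeback → Lumen → Windward: 10% × 46% × 26% × 61% × 15% = 0.109434%.
Via Lumen → Windward: 32% × 61% × 15% = 2.928%.
Via Brightwater → Ridgeback → Windward: 10% × 46% × 38% × 15% = 0.2622%.
Total: 0.897% + 24% + 0.109434% + 2.928% + 0.2622% = 28.196634%.
Rounded: 28.20%.

28.20%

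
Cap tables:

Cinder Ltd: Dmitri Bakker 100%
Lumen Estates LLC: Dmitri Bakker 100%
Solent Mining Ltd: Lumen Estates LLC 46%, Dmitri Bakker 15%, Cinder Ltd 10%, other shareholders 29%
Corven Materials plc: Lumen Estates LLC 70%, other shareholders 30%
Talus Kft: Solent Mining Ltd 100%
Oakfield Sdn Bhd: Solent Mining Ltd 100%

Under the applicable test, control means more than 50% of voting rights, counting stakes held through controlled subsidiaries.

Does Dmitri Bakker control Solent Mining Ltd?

Yes

Dmitri holds 100% of Lumen, so Dmitri controls Lumen.
Dmitri holds 100% of Cinder, so Dmitri controls Cinder.
Lumen and Dmitri and Cinder together hold 46% + 15% + 10% = 71% of Solent, so Dmitri controls Solent.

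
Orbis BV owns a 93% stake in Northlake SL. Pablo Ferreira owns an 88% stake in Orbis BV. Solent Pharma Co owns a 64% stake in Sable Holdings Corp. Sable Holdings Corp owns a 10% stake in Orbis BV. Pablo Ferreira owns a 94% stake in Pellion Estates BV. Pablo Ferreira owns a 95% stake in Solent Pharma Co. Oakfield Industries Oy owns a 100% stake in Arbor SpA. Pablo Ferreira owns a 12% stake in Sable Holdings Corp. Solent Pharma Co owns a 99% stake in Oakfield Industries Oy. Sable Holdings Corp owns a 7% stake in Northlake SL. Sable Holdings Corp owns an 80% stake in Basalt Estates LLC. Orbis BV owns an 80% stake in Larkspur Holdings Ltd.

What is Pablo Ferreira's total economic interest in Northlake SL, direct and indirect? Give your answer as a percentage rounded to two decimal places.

Pablo reaches Northlake along 5 paths.
Via Sable: 12% × 7% = 0.84%.
Via Solent → Sable: 95% × 64% × 7% = 4.256%.
Via Orbis: 88% × 93% = 81.84%.
Via Sable → Orbis: 12% × 10% × 93% = 1.116%.
Via Solent → Sable → Orbis: 95% × 64% × 10% × 93% = 5.6544%.
Total: 0.84% + 4.256% + 81.84% + 1.116% + 5.6544% = 93.7064%.
Rounded: 93.71%.

93.71%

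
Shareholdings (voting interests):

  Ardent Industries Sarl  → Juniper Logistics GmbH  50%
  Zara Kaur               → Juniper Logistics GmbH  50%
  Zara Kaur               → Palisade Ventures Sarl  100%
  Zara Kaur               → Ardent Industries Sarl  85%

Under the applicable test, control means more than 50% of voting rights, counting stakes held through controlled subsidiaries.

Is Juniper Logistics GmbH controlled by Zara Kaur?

Zara holds 85% of Ardent, so Zara controls Ardent.
Zara and Ardent together hold 50% + 50% = 100% of Juniper, so Zara controls Juniper.

Yes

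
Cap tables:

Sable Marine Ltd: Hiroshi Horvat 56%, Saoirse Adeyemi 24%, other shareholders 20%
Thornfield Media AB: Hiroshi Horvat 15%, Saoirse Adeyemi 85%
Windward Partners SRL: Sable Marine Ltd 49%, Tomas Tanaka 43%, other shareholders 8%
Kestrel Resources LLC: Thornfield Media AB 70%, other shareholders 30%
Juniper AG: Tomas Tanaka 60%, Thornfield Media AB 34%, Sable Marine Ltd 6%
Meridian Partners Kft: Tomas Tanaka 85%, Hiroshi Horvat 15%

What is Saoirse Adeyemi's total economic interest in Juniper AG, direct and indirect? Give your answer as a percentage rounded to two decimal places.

Saoirse reaches Juniper along 2 paths.
Via Thornfield: 85% × 34% = 28.9%.
Via Sable: 24% × 6% = 1.44%.
Total: 28.9% + 1.44% = 30.34%.

30.34%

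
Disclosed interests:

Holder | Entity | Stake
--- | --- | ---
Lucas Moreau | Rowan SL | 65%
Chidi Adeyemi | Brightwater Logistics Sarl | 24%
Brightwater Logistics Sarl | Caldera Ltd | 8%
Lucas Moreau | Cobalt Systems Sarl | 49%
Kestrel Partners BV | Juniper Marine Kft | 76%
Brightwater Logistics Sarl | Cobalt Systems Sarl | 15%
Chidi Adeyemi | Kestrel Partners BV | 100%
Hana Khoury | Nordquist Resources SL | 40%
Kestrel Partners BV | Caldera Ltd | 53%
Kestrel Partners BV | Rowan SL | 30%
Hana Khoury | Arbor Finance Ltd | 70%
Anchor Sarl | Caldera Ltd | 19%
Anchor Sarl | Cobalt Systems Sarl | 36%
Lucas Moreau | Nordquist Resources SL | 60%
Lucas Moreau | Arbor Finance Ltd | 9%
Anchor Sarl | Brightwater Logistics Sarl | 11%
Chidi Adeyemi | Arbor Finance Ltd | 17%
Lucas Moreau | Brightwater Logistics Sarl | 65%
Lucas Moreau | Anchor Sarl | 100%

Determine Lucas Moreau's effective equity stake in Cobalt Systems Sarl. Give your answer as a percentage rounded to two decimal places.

Lucas reaches Cobalt along 4 paths.
Via Anchor: 100% × 36% = 36%.
Direct stake: 49% = 49%.
Via Brightwater: 65% × 15% = 9.75%.
Via Anchor → Brightwater: 100% × 11% × 15% = 1.65%.
Total: 36% + 49% + 9.75% + 1.65% = 96.4%.
Rounded: 96.40%.

96.40%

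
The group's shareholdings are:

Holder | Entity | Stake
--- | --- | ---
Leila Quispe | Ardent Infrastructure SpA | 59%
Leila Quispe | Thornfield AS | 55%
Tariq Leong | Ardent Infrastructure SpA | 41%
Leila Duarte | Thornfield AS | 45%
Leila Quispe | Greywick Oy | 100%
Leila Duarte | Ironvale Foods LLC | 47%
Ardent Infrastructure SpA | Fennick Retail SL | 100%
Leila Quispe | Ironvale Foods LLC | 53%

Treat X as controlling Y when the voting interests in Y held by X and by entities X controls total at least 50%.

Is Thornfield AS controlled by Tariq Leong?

Tariq's largest direct stake is 41% in Ardent, which does not meet the threshold, so Tariq controls no company.
Neither Tariq nor any entity Tariq controls holds any voting interest in Thornfield.
So Tariq does not control Thornfield.

No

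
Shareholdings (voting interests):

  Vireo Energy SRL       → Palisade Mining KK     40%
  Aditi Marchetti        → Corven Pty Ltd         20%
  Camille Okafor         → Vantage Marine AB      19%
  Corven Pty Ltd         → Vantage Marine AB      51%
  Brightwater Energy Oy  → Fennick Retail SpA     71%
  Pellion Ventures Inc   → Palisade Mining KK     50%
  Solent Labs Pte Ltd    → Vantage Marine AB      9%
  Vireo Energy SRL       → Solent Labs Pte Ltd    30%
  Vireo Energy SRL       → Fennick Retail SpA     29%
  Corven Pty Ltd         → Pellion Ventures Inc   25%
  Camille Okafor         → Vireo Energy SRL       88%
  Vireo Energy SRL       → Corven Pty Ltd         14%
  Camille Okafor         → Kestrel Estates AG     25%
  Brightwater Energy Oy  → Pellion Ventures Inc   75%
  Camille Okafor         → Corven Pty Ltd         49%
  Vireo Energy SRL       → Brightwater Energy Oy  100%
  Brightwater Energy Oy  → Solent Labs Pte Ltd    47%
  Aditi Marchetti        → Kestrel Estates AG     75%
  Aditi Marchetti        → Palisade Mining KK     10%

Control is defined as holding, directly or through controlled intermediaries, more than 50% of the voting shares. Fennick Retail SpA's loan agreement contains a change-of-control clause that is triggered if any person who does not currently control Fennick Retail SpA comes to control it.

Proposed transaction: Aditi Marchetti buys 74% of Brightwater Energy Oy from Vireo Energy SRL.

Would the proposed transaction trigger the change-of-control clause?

Yes

The purchase adds only to Aditi's holdings (Vireo's stake shrinks), so Aditi is the only person who could newly come to control Fennick.
Aditi holds 75% of Kestrel, so Aditi controls Kestrel.
Neither Aditi nor any entity Aditi controls holds any voting interest in Fennick.
So before the transaction, Aditi does not control Fennick.
After the purchase, Aditi holds 74% of Brightwater directly, and Vireo's stake falls to 26%.
Aditi holds 74% of Brightwater, so Aditi controls Brightwater.
Brightwater holds 71% of Fennick, so Aditi controls Fennick.
Aditi did not control Fennick before and does after, so the clause is triggered.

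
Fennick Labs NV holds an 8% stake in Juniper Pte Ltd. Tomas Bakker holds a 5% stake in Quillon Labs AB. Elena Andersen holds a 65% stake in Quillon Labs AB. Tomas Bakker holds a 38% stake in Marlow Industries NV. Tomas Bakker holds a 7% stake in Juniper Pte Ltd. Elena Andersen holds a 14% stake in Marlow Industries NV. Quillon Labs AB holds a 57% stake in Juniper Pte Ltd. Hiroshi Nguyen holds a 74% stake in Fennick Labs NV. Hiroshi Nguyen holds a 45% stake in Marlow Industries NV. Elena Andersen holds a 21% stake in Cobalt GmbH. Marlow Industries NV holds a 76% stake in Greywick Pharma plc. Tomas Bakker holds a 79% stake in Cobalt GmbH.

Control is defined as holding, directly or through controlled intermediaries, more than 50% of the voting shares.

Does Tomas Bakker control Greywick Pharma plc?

No

Tomas holds 79% of Cobalt, so Tomas controls Cobalt.
Neither Tomas nor any entity Tomas controls holds any voting interest in Greywick.
So Tomas does not control Greywick.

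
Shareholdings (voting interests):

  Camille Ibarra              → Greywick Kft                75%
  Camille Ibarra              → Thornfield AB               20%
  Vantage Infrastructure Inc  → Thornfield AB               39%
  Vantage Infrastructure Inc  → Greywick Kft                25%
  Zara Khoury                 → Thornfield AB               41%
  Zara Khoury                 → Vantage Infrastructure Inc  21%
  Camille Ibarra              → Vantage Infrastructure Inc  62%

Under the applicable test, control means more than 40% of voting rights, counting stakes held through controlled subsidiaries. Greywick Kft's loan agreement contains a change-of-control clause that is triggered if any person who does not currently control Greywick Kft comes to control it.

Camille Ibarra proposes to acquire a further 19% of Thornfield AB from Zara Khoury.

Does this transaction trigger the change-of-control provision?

No

The purchase adds only to Camille's holdings (Zara's stake shrinks), so Camille is the only person who could newly come to control Greywick.
Camille holds 62% of Vantage, so Camille controls Vantage.
Vantage and Camille together hold 25% + 75% = 100% of Greywick, so Camille controls Greywick.
So Camille already controls Greywick before the transaction.
After the purchase, Camille's direct stake in Thornfield rises to 20% + 19% = 39%, and Zara's stake falls to 22%.
Camille controlled Greywick already, so this is not a new person acquiring control; every other person's position is unchanged or reduced.
No new person acquires control, so the clause is not triggered.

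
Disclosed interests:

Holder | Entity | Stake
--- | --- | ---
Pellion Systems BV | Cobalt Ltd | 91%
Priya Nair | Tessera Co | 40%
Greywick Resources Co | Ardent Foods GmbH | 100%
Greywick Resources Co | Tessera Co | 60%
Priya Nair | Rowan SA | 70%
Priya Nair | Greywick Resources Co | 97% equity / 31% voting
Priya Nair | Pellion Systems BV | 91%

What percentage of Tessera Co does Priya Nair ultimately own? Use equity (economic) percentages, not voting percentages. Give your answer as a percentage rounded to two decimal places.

98.20%

Priya reaches Tessera along 2 paths.
Direct stake: 40% = 40%.
Via Greywick: 97% × 60% = 58.2%.
Total: 40% + 58.2% = 98.2%.
Rounded: 98.20%.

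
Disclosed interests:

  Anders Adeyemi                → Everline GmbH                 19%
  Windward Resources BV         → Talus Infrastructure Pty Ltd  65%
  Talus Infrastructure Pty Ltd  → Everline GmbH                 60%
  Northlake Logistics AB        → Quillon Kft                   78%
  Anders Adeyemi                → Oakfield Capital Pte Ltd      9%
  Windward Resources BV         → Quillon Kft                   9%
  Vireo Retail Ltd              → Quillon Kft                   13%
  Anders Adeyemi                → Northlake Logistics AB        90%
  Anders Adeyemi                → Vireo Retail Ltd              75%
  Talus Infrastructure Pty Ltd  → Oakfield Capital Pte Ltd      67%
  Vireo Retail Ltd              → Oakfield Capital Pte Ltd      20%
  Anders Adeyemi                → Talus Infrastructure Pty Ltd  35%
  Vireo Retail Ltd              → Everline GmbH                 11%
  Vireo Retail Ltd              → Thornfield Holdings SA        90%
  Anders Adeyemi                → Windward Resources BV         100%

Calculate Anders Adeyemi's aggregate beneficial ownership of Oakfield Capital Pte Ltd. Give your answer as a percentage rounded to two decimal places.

Anders reaches Oakfield along 4 paths.
Via Vireo: 75% × 20% = 15%.
Via Windward → Talus: 100% × 65% × 67% = 43.55%.
Via Talus: 35% × 67% = 23.45%.
Direct stake: 9% = 9%.
Total: 15% + 43.55% + 23.45% + 9% = 91%.
Rounded: 91.00%.

91.00%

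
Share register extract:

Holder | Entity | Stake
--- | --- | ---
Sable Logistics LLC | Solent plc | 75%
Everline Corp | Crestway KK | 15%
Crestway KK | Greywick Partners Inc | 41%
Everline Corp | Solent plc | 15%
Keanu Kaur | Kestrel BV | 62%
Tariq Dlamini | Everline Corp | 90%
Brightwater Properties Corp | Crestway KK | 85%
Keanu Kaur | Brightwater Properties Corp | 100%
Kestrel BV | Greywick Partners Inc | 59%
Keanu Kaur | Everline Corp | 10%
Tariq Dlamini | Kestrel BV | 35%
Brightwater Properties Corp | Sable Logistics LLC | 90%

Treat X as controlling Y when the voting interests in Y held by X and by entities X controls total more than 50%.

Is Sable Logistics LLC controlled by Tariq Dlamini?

No

Tariq holds 90% of Everline, so Tariq controls Everline.
Neither Tariq nor any entity Tariq controls holds any voting interest in Sable.
So Tariq does not control Sable.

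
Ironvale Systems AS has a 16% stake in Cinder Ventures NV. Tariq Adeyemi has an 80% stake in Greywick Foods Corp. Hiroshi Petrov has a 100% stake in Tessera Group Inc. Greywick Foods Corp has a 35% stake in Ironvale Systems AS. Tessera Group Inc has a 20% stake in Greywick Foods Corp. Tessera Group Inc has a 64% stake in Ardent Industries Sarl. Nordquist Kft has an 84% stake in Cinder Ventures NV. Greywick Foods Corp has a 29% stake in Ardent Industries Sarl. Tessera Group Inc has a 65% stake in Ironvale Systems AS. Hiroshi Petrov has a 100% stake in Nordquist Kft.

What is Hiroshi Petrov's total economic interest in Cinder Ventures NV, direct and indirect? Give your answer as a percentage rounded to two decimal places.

95.52%

Hiroshi reaches Cinder along 3 paths.
Via Tessera → Ironvale: 100% × 65% × 16% = 10.4%.
Via Tessera → Greywick → Ironvale: 100% × 20% × 35% × 16% = 1.12%.
Via Nordquist: 100% × 84% = 84%.
Total: 10.4% + 1.12% + 84% = 95.52%.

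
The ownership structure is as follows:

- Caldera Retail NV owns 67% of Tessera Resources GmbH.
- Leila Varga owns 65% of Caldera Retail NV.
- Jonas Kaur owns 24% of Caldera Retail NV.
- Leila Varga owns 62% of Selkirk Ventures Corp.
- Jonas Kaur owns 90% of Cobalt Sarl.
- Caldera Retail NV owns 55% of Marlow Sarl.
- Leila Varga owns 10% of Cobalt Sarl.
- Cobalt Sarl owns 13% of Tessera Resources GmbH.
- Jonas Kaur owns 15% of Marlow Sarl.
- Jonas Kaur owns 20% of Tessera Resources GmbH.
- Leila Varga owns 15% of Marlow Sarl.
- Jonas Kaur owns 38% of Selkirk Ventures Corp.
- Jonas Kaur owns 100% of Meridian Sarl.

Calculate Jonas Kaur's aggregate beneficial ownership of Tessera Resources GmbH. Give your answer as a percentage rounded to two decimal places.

47.78%

Jonas reaches Tessera along 3 paths.
Via Caldera: 24% × 67% = 16.08%.
Direct stake: 20% = 20%.
Via Cobalt: 90% × 13% = 11.7%.
Total: 16.08% + 20% + 11.7% = 47.78%.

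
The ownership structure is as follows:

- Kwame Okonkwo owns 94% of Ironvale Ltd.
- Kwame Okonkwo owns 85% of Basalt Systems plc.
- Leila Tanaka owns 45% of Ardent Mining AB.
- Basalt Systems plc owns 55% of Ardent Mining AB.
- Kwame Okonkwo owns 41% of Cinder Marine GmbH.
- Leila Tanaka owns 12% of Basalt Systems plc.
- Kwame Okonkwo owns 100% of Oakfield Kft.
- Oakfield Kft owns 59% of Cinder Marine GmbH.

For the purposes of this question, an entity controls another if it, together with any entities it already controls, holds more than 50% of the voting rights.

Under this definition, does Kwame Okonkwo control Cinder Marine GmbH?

Yes

Kwame holds 100% of Oakfield, so Kwame controls Oakfield.
Oakfield and Kwame together hold 59% + 41% = 100% of Cinder, so Kwame controls Cinder.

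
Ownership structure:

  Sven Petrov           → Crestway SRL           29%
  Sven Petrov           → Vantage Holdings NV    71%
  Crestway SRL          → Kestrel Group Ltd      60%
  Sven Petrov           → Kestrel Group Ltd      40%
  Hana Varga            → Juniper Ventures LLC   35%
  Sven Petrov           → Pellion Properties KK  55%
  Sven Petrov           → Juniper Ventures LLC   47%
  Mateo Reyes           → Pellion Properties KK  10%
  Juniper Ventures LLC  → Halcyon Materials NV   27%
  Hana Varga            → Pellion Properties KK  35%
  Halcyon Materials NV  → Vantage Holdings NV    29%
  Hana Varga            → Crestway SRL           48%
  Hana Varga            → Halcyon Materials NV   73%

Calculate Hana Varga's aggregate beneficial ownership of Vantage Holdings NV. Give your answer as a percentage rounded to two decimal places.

23.91%

Hana reaches Vantage along 2 paths.
Via Juniper → Halcyon: 35% × 27% × 29% = 2.7405%.
Via Halcyon: 73% × 29% = 21.17%.
Total: 2.7405% + 21.17% = 23.9105%.
Rounded: 23.91%.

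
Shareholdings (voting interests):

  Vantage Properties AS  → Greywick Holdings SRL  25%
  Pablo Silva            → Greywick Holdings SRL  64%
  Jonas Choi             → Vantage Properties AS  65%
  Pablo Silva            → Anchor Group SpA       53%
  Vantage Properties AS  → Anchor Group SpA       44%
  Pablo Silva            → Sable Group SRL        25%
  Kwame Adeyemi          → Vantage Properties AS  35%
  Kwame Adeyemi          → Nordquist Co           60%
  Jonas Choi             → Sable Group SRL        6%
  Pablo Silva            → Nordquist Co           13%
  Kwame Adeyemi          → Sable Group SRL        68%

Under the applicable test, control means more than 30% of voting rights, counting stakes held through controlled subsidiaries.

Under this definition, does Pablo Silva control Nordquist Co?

Pablo holds 53% of Anchor, so Pablo controls Anchor.
Pablo holds 64% of Greywick, so Pablo controls Greywick.
In Nordquist, Pablo's side holds only 13%, not > 30%.
So Pablo does not control Nordquist.

No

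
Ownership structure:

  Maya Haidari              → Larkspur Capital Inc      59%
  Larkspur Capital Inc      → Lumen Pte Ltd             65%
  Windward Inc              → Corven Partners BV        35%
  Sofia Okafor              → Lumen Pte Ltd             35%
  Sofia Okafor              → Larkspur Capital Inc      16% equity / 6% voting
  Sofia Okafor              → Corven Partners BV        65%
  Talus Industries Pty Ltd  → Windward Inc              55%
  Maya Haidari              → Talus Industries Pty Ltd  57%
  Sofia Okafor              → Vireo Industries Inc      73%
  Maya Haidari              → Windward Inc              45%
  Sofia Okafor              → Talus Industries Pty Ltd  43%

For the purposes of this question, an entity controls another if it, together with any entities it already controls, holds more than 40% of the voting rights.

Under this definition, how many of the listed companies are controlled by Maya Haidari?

Maya holds 57% of Talus, so Maya controls Talus.
Maya holds 59% of Larkspur, so Maya controls Larkspur.
Talus and Maya together hold 55% + 45% = 100% of Windward, so Maya controls Windward.
Larkspur holds 65% of Lumen, so Maya controls Lumen.
No other company's threshold is met.
Maya controls 4 companies.

4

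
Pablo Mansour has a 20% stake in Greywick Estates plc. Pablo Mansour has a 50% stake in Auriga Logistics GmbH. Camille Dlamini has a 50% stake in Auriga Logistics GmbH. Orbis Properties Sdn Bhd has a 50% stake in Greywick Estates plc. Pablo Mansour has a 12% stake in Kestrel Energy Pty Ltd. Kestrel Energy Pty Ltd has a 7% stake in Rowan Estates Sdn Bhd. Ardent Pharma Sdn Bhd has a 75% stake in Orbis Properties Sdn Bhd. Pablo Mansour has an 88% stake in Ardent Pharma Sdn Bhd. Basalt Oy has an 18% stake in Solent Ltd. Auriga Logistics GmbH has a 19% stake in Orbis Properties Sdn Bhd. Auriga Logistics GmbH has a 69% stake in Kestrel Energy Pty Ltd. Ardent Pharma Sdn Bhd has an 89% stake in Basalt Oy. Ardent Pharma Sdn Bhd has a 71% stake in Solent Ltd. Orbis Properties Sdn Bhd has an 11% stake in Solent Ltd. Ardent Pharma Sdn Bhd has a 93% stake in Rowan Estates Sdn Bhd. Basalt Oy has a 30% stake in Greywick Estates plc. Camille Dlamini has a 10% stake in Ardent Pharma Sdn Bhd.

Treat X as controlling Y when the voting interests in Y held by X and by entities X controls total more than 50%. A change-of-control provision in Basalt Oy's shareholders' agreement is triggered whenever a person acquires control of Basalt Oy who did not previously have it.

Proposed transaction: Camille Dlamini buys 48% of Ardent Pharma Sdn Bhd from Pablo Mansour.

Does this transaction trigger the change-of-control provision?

Yes

The purchase adds only to Camille's holdings (Pablo's stake shrinks), so Camille is the only person who could newly come to control Basalt.
Camille's largest direct stake is 50% in Auriga, which does not meet the threshold, so Camille controls no company.
Neither Camille nor any entity Camille controls holds any voting interest in Basalt.
So before the transaction, Camille does not control Basalt.
After the purchase, Camille's direct stake in Ardent rises to 10% + 48% = 58%, and Pablo's stake falls to 40%.
Camille holds 58% of Ardent, so Camille controls Ardent.
Ardent holds 89% of Basalt, so Camille controls Basalt.
Camille did not control Basalt before and does after, so the clause is triggered.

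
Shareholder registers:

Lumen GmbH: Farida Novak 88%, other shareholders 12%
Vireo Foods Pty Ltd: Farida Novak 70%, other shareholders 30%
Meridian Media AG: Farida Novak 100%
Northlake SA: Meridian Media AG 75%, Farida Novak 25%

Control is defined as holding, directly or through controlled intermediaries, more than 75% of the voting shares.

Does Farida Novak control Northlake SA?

Yes

Farida holds 100% of Meridian, so Farida controls Meridian.
Meridian and Farida together hold 75% + 25% = 100% of Northlake, so Farida controls Northlake.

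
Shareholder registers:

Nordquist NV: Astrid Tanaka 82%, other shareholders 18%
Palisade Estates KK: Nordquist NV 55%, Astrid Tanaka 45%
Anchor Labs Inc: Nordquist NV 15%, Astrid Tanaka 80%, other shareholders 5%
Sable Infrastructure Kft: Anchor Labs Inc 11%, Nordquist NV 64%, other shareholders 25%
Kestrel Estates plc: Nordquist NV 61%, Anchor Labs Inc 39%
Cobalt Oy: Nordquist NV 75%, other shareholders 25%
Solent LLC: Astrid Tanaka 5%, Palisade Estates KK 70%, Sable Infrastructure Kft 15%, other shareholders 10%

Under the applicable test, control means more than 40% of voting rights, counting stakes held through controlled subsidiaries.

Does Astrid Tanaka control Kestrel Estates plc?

Astrid holds 82% of Nordquist, so Astrid controls Nordquist.
Nordquist and Astrid together hold 15% + 80% = 95% of Anchor, so Astrid controls Anchor.
Nordquist and Anchor together hold 61% + 39% = 100% of Kestrel, so Astrid controls Kestrel.

Yes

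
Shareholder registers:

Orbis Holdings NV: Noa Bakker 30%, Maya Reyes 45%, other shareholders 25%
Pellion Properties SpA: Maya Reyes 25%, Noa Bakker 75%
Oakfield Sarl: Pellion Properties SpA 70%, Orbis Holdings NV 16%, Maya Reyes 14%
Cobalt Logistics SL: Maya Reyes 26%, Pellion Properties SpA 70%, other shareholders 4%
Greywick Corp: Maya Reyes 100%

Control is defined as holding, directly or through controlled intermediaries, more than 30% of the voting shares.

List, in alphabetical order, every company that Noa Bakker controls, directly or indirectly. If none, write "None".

Noa holds 75% of Pellion, so Noa controls Pellion.
Pellion holds 70% of Oakfield, so Noa controls Oakfield.
Pellion holds 70% of Cobalt, so Noa controls Cobalt.
No other company's threshold is met.

Cobalt Logistics SL, Oakfield Sarl, Pellion Properties SpA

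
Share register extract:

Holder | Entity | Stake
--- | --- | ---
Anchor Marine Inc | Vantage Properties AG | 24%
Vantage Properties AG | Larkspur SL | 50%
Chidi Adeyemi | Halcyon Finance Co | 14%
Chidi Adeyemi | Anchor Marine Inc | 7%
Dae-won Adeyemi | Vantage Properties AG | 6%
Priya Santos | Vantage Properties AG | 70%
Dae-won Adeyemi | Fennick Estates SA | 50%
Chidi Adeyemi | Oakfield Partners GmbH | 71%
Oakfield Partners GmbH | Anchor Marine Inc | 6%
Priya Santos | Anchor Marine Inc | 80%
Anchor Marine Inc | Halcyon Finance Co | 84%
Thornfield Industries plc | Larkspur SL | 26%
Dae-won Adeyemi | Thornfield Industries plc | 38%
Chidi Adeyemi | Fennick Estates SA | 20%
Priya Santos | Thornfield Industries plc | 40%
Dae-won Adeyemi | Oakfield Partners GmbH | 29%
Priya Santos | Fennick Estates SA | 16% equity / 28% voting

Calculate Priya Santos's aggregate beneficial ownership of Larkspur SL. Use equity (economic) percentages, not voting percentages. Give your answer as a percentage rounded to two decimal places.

Priya reaches Larkspur along 3 paths.
Via Anchor → Vantage: 80% × 24% × 50% = 9.6%.
Via Vantage: 70% × 50% = 35%.
Via Thornfield: 40% × 26% = 10.4%.
Total: 9.6% + 35% + 10.4% = 55%.
Rounded: 55.00%.

55.00%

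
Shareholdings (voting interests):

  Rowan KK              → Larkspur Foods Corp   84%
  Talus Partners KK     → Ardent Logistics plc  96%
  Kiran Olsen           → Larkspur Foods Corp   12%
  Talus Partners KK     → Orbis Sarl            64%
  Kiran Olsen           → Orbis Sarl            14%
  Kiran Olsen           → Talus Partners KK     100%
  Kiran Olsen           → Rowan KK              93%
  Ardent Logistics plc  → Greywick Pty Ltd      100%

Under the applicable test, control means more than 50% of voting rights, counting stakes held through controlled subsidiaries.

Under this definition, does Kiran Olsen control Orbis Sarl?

Yes

Kiran holds 100% of Talus, so Kiran controls Talus.
Talus and Kiran together hold 64% + 14% = 78% of Orbis, so Kiran controls Orbis.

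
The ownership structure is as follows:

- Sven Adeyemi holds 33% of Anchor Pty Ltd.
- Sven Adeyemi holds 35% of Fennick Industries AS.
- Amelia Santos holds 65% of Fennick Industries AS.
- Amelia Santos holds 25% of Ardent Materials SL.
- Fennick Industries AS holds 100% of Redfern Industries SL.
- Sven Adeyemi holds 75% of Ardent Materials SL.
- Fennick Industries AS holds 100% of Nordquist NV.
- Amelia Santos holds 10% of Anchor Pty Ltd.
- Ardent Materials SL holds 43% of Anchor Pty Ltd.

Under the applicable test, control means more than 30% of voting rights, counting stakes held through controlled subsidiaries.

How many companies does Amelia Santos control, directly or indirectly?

3

Amelia holds 65% of Fennick, so Amelia controls Fennick.
Fennick holds 100% of Redfern, so Amelia controls Redfern.
Fennick holds 100% of Nordquist, so Amelia controls Nordquist.
No other company's threshold is met.
Amelia controls 3 companies.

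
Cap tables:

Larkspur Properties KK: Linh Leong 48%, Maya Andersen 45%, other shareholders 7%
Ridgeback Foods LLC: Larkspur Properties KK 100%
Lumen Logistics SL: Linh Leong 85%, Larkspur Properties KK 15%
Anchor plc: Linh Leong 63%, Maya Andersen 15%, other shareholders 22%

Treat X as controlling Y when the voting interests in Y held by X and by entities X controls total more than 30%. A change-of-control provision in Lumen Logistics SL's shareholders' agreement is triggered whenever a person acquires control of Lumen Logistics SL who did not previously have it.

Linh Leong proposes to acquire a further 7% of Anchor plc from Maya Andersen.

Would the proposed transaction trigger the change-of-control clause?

The purchase adds only to Linh's holdings (Maya's stake shrinks), so Linh is the only person who could newly come to control Lumen.
Linh holds 48% of Larkspur, so Linh controls Larkspur.
Linh and Larkspur together hold 85% + 15% = 100% of Lumen, so Linh controls Lumen.
So Linh already controls Lumen before the transaction.
After the purchase, Linh's direct stake in Anchor rises to 63% + 7% = 70%, and Maya's stake falls to 8%.
Linh controlled Lumen already, so this is not a new person acquiring control; every other person's position is unchanged or reduced.
No new person acquires control, so the clause is not triggered.

No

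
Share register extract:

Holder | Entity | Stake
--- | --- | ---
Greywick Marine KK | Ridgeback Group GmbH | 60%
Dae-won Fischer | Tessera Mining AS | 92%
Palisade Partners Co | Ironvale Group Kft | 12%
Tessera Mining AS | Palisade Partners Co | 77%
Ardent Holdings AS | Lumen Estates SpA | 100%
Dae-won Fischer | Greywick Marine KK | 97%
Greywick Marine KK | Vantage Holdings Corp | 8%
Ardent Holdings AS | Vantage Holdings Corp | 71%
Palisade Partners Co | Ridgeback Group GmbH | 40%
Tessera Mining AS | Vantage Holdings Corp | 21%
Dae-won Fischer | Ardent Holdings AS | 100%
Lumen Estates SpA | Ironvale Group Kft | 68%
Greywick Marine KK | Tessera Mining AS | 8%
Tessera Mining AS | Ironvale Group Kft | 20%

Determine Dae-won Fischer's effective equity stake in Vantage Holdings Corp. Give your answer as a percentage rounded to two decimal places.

Dae-won reaches Vantage along 4 paths.
Via Ardent: 100% × 71% = 71%.
Via Greywick: 97% × 8% = 7.76%.
Via Tessera: 92% × 21% = 19.32%.
Via Greywick → Tessera: 97% × 8% × 21% = 1.6296%.
Total: 71% + 7.76% + 19.32% + 1.6296% = 99.7096%.
Rounded: 99.71%.

99.71%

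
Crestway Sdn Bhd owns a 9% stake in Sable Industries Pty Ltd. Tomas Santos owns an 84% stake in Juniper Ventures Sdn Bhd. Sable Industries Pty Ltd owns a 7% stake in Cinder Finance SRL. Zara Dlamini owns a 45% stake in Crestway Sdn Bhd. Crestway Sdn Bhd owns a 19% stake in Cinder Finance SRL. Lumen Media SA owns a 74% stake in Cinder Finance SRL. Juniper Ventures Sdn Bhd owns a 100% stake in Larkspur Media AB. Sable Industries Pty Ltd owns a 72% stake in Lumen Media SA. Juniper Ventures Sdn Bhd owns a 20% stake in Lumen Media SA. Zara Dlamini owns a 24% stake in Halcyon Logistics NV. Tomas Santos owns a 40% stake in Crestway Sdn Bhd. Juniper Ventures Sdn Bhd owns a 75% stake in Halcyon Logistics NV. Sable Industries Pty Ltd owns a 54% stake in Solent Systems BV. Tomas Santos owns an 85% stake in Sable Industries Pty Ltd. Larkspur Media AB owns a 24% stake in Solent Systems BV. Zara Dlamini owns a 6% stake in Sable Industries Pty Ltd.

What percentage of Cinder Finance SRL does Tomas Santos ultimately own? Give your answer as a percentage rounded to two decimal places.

73.44%

Tomas reaches Cinder along 6 paths.
Via Sable → Lumen: 85% × 72% × 74% = 45.288%.
Via Crestway → Sable → Lumen: 40% × 9% × 72% × 74% = 1.91808%.
Via Juniper → Lumen: 84% × 20% × 74% = 12.432%.
Via Sable: 85% × 7% = 5.95%.
Via Crestway → Sable: 40% × 9% × 7% = 0.252%.
Via Crestway: 40% × 19% = 7.6%.
Total: 45.288% + 1.91808% + 12.432% + 5.95% + 0.252% + 7.6% = 73.44008%.
Rounded: 73.44%.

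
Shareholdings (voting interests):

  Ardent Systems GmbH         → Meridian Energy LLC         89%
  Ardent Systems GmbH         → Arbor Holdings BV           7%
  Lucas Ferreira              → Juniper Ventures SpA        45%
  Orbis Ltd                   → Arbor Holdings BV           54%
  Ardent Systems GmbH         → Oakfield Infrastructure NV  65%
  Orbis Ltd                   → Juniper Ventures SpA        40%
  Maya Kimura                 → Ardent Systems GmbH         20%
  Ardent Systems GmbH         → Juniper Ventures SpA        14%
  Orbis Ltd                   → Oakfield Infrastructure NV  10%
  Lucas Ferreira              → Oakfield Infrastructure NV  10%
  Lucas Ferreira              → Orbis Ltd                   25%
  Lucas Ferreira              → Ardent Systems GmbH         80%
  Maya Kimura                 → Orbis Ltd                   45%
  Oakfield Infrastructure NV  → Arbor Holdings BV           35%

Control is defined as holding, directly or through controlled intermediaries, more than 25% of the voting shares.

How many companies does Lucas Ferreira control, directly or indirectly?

Lucas holds 80% of Ardent, so Lucas controls Ardent.
Ardent holds 89% of Meridian, so Lucas controls Meridian.
Ardent and Lucas together hold 65% + 10% = 75% of Oakfield, so Lucas controls Oakfield.
Lucas and Ardent together hold 45% + 14% = 59% of Juniper, so Lucas controls Juniper.
Oakfield and Ardent together hold 35% + 7% = 42% of Arbor, so Lucas controls Arbor.
No other company's threshold is met.
Lucas controls 5 companies.

5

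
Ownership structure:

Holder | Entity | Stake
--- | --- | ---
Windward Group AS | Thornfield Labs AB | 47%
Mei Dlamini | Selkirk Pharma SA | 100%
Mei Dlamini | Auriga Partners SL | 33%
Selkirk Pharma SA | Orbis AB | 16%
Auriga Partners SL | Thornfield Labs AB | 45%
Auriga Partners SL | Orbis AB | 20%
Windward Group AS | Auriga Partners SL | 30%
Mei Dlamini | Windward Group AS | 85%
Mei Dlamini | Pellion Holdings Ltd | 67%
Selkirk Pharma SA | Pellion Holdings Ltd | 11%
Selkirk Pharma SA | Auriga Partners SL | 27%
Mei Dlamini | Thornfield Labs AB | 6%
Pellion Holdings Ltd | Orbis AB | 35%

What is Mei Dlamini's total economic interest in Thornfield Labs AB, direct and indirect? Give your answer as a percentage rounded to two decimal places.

84.43%

Mei reaches Thornfield along 5 paths.
Direct stake: 6% = 6%.
Via Auriga: 33% × 45% = 14.85%.
Via Windward → Auriga: 85% × 30% × 45% = 11.475%.
Via Selkirk → Auriga: 100% × 27% × 45% = 12.15%.
Via Windward: 85% × 47% = 39.95%.
Total: 6% + 14.85% + 11.475% + 12.15% + 39.95% = 84.425%.
Rounded: 84.43%.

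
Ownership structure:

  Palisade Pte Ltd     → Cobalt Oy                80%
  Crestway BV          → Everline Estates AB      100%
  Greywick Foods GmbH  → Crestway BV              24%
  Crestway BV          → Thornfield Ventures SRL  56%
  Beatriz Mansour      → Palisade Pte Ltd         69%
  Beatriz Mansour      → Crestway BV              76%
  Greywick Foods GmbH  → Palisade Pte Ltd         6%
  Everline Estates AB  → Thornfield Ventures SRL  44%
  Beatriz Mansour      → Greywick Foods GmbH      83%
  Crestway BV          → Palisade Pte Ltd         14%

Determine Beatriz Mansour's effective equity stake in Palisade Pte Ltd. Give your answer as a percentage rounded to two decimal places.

Beatriz reaches Palisade along 4 paths.
Direct stake: 69% = 69%.
Via Crestway: 76% × 14% = 10.64%.
Via Greywick → Crestway: 83% × 24% × 14% = 2.7888%.
Via Greywick: 83% × 6% = 4.98%.
Total: 69% + 10.64% + 2.7888% + 4.98% = 87.4088%.
Rounded: 87.41%.

87.41%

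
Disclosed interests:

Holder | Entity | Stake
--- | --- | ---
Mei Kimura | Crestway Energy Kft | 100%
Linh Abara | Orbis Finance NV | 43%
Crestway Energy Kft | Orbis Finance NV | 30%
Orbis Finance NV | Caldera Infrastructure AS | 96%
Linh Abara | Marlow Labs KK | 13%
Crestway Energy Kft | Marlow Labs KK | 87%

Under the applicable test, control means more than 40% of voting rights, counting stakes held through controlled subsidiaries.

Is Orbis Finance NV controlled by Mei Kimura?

No

Mei holds 100% of Crestway, so Mei controls Crestway.
Crestway holds 87% of Marlow, so Mei controls Marlow.
In Orbis, Mei's side holds only 30%, not > 40%.
So Mei does not control Orbis.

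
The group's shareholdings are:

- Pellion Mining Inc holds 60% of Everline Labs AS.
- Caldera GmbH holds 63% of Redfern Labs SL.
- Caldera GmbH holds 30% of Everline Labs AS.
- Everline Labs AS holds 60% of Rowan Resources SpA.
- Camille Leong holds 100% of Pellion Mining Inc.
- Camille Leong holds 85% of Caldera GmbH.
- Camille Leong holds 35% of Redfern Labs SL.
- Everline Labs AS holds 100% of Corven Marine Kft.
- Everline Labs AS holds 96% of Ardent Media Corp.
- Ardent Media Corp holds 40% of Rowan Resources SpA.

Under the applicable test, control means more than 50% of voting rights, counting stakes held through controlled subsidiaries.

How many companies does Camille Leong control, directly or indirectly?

7

Camille holds 85% of Caldera, so Camille controls Caldera.
Camille holds 100% of Pellion, so Camille controls Pellion.
Camille and Caldera together hold 35% + 63% = 98% of Redfern, so Camille controls Redfern.
Caldera and Pellion together hold 30% + 60% = 90% of Everline, so Camille controls Everline.
Everline holds 96% of Ardent, so Camille controls Ardent.
Everline holds 100% of Corven, so Camille controls Corven.
Ardent and Everline together hold 40% + 60% = 100% of Rowan, so Camille controls Rowan.
Camille controls 7 companies.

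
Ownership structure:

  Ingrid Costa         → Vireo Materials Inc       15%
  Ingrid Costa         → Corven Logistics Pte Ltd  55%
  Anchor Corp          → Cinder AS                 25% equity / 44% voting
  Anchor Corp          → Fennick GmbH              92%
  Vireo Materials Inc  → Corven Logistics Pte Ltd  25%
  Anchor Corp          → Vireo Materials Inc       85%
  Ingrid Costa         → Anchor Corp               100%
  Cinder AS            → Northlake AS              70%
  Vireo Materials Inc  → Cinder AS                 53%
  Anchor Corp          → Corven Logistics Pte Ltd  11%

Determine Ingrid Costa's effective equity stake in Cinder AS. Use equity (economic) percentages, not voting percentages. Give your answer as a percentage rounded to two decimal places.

Ingrid reaches Cinder along 3 paths.
Via Vireo: 15% × 53% = 7.95%.
Via Anchor → Vireo: 100% × 85% × 53% = 45.05%.
Via Anchor: 100% × 25% = 25%.
Total: 7.95% + 45.05% + 25% = 78%.
Rounded: 78.00%.

78.00%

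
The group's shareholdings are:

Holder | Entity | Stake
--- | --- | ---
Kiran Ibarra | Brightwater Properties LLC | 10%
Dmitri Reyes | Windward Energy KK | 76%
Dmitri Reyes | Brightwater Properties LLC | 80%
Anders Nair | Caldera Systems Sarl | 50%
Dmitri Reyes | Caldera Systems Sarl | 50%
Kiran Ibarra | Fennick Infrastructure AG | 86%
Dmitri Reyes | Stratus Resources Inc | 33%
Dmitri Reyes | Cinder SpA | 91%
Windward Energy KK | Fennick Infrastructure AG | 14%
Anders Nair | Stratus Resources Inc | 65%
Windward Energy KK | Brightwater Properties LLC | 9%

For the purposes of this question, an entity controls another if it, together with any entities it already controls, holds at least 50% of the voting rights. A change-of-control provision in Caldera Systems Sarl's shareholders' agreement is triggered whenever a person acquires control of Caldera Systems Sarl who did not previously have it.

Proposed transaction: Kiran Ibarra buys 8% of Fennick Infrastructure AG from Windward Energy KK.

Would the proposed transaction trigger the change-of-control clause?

No

The purchase adds only to Kiran's holdings (Windward's stake shrinks), so Kiran is the only person who could newly come to control Caldera.
Kiran holds 86% of Fennick, so Kiran controls Fennick.
Neither Kiran nor any entity Kiran controls holds any voting interest in Caldera.
So before the transaction, Kiran does not control Caldera.
After the purchase, Kiran's direct stake in Fennick rises to 86% + 8% = 94%, and Windward's stake falls to 6%.
Kiran holds 94% of Fennick, so Kiran controls Fennick.
After the transaction, neither Kiran nor any entity Kiran controls holds a voting interest in Caldera, so Kiran still does not control it.
No new person acquires control, so the clause is not triggered.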